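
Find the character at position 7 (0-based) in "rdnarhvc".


Input string: 'rdnarhvc'
Operation: get character at index 7
Index mapping: s[0]='r', s[1]='d', s[2]='n', s[3]='a', s[4]='r', s[5]='h', s[6]='v', s[7]='c'
Result: 'c'


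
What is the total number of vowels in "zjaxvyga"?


Input string: 'zjaxvyga'
Operation: count vowels (a, e, i, o, u)
Scan: s[0]='z', s[1]='j', s[2]='a' (vowel), s[3]='x', s[4]='v', s[5]='y', s[6]='g', s[7]='a' (vowel)
Vowels found: 2
Result: 2


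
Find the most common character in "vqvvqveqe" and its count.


Input: 'vqvvqveqe'
Operation: tally each character
Counts: 'e':2, 'q':3, 'v':4
Maximum: 'v' appears 4 times


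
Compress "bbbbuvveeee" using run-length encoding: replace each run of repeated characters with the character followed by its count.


Input: 'bbbbuvveeee'
Operation: identify consecutive runs
Runs: 'bbbb' -> b4, 'u' -> u1, 'vv' -> v2, 'eeee' -> e4
Encoded: b4u1v2e4


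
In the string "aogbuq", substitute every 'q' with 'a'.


Input string: 'aogbuq'
Operation: replace 'q' with 'a'
Positions of 'q': 5
After replacement: aogbua


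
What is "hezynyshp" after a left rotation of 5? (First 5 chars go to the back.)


Input: 'hezynyshp', shift = 5
Operation: split at index 5 and swap parts
Front part s[0:5] = 'hezyn'
Back part s[5:] = 'yshp'
Rotated = back + front = 'yshp' + 'hezyn'
Result: yshphezyn


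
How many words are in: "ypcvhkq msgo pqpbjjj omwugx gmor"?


Input string: 'ypcvhkq msgo pqpbjjj omwugx gmor'
Operation: split by spaces
Words found: 'ypcvhkq', 'msgo', 'pqpbjjj', 'omwugx', 'gmor'
Word count: 5


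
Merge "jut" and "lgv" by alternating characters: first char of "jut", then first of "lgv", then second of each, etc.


String 1: 'jut'
String 2: 'lgv'
Operation: alternate characters
Pairs: 'j'+'l', 'u'+'g', 't'+'v'
Result: jlugtv


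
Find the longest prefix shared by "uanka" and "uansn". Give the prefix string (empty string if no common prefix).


String 1: 'uanka'
String 2: 'uansn'
Compare position by position:
pos 0: 'u' vs 'u' match
pos 1: 'a' vs 'a' match
pos 2: 'n' vs 'n' match
pos 3: 'k' vs 's' differ -> stop
Longest common prefix: "uan" (length 3)


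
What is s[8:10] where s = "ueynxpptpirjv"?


Input string: 'ueynxpptpirjv'
Operation: slice [8:10]
Extract characters: s[8]='p', s[9]='i'
Result: pi


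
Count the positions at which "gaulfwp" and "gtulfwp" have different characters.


String 1: 'gaulfwp'
String 2: 'gtulfwp'
Compare each position: pos 0: 'g'=='g', pos 1: 'a'!='t', pos 2: 'u'=='u', pos 3: 'l'=='l', pos 4: 'f'=='f', pos 5: 'w'=='w', pos 6: 'p'=='p'
Differing positions: 1
Hamming distance: 1


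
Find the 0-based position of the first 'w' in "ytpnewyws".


Input string: 'ytpnewyws'
Target: 'w'
Scanning left to right: s[0]='y', s[1]='t', s[2]='p', s[3]='n', s[4]='e', s[5]='w'
First match at index: 5


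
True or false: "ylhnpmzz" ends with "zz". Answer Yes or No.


Input string: 'ylhnpmzz'
Suffix to check: 'zz'
Last 2 characters of input: 'zz'
Match: True
Result: Yes


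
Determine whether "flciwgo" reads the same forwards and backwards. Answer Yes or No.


Input string: 'flciwgo'
Reversed: 'ogwiclf'
Compare pairs: s[0]='f' vs s[6]='o' (mismatch), s[1]='l' vs s[5]='g' (mismatch), s[2]='c' vs s[4]='w' (mismatch)
Palindrome: No


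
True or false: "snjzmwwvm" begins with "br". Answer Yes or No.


Input string: 'snjzmwwvm'
Prefix to check: 'br'
First 2 characters of input: 'sn'
Match: False
Result: No


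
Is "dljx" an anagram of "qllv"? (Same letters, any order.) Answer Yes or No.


String 1: 'qllv' -> sorted: 'llqv'
String 2: 'dljx' -> sorted: 'djlx'
Compare sorted forms: 'llqv' != 'djlx'
Anagram: No


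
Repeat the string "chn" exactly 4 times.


Input string: 'chn'
Operation: repeat 4 times
Concatenation: 'chn' + 'chn' + 'chn' + 'chn'
Result: chnchnchnchn


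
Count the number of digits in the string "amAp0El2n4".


Input string: 'amAp0El2n4'
Operation: count digit characters (0-9)
Scan: 'a', 'm', 'A', 'p', '0'(digit), 'E', 'l', '2'(digit), 'n', '4'(digit)
Digits found: 3
Result: 3


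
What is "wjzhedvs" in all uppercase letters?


Input string: 'wjzhedvs'
Operation: convert each letter to uppercase
Mapping: 'w'->'W', 'j'->'J', 'z'->'Z', 'h'->'H', 'e'->'E', 'd'->'D', 'v'->'V', 's'->'S'
Result: WJZHEDVS


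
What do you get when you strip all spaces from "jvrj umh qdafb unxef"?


Input string: 'jvrj umh qdafb unxef'
Operation: remove all spaces
Words: 'jvrj', 'umh', 'qdafb', 'unxef'
Join without spaces: jvrjumhqdafbunxef


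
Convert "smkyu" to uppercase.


Input string: 'smkyu'
Operation: convert each letter to uppercase
Mapping: 's'->'S', 'm'->'M', 'k'->'K', 'y'->'Y', 'u'->'U'
Result: SMKYU


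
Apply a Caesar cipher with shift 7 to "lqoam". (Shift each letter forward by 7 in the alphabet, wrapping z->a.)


Input: 'lqoam', shift = 7
Operation: for each letter, (position + 7) mod 26
Mapping: 'l'(11+7=18)->'s', 'q'(16+7=23)->'x', 'o'(14+7=21)->'v', 'a'(0+7=7)->'h', 'm'(12+7=19)->'t'
Result: sxvht


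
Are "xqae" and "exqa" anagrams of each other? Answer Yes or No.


String 1: 'xqae' -> sorted: 'aeqx'
String 2: 'exqa' -> sorted: 'aeqx'
Compare sorted forms: 'aeqx' == 'aeqx'
Anagram: Yes


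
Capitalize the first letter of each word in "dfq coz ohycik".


Input string: 'dfq coz ohycik'
Operation: capitalize first letter of each word
Word transformations: 'dfq'->'Dfq', 'coz'->'Coz', 'ohycik'->'Ohycik'
Result: Dfq Coz Ohycik


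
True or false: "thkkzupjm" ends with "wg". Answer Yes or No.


Input string: 'thkkzupjm'
Suffix to check: 'wg'
Last 2 characters of input: 'jm'
Match: False
Result: No


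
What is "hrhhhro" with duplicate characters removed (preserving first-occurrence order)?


Input: 'hrhhhro'
Operation: keep first occurrence of each character
Scan: s[0]='h' new -> keep; s[1]='r' new -> keep; s[2]='h' seen -> skip; s[3]='h' seen -> skip; s[4]='h' seen -> skip; s[5]='r' seen -> skip; s[6]='o' new -> keep
Result: hro


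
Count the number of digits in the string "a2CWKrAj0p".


Input string: 'a2CWKrAj0p'
Operation: count digit characters (0-9)
Scan: 'a', '2'(digit), 'C', 'W', 'K', 'r', 'A', 'j', '0'(digit), 'p'
Digits found: 2
Result: 2


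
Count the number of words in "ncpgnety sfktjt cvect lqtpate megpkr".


Input string: 'ncpgnety sfktjt cvect lqtpate megpkr'
Operation: split by spaces
Words found: 'ncpgnety', 'sfktjt', 'cvect', 'lqtpate', 'megpkr'
Word count: 5


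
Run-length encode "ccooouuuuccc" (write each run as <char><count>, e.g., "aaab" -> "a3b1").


Input: 'ccooouuuuccc'
Operation: identify consecutive runs
Runs: 'cc' -> c2, 'ooo' -> o3, 'uuuu' -> u4, 'ccc' -> c3
Encoded: c2o3u4c3


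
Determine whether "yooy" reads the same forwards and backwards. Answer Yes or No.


Input string: 'yooy'
Reversed: 'yooy'
Compare pairs: s[0]='y' vs s[3]='y' (match), s[1]='o' vs s[2]='o' (match)
Palindrome: Yes


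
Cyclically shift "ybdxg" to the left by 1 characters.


Input: 'ybdxg', shift = 1
Operation: split at index 1 and swap parts
Front part s[0:1] = 'y'
Back part s[1:] = 'bdxg'
Rotated = back + front = 'bdxg' + 'y'
Result: bdxgy


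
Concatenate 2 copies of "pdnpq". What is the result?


Input string: 'pdnpq'
Operation: repeat 2 times
Concatenation: 'pdnpq' + 'pdnpq'
Result: pdnpqpdnpq


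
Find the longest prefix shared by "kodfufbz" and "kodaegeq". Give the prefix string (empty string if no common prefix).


String 1: 'kodfufbz'
String 2: 'kodaegeq'
Compare position by position:
pos 0: 'k' vs 'k' match
pos 1: 'o' vs 'o' match
pos 2: 'd' vs 'd' match
pos 3: 'f' vs 'a' differ -> stop
Longest common prefix: "kod" (length 3)


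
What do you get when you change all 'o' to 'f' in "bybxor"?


Input string: 'bybxor'
Operation: replace 'o' with 'f'
Positions of 'o': 4
After replacement: bybxfr


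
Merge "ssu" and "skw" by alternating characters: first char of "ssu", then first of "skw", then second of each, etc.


String 1: 'ssu'
String 2: 'skw'
Operation: alternate characters
Pairs: 's'+'s', 's'+'k', 'u'+'w'
Result: ssskuw


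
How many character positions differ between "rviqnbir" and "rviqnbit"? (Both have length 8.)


String 1: 'rviqnbir'
String 2: 'rviqnbit'
Compare each position: pos 0: 'r'=='r', pos 1: 'v'=='v', pos 2: 'i'=='i', pos 3: 'q'=='q', pos 4: 'n'=='n', pos 5: 'b'=='b', pos 6: 'i'=='i', pos 7: 'r'!='t'
Differing positions: 1
Hamming distance: 1


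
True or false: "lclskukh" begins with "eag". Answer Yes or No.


Input string: 'lclskukh'
Prefix to check: 'eag'
First 3 characters of input: 'lcl'
Match: False
Result: No


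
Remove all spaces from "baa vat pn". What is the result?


Input string: 'baa vat pn'
Operation: remove all spaces
Words: 'baa', 'vat', 'pn'
Join without spaces: baavatpn


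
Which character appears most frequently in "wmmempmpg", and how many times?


Input: 'wmmempmpg'
Operation: tally each character
Counts: 'e':1, 'g':1, 'm':4, 'p':2, 'w':1
Maximum: 'm' appears 4 times


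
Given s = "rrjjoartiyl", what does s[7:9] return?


Input string: 'rrjjoartiyl'
Operation: slice [7:9]
Extract characters: s[7]='t', s[8]='i'
Result: ti


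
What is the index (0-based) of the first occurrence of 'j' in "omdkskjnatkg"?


Input string: 'omdkskjnatkg'
Target: 'j'
Scanning left to right: s[0]='o', s[1]='m', s[2]='d', s[3]='k', s[4]='s', s[5]='k', s[6]='j'
First match at index: 6


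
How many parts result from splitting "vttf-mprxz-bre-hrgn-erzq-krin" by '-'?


Input string: 'vttf-mprxz-bre-hrgn-erzq-krin'
Delimiter: '-'
Split result: 'vttf', 'mprxz', 'bre', 'hrgn', 'erzq', 'krin'
Number of parts: 6


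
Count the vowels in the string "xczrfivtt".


Input string: 'xczrfivtt'
Operation: count vowels (a, e, i, o, u)
Scan: s[0]='x', s[1]='c', s[2]='z', s[3]='r', s[4]='f', s[5]='i' (vowel), s[6]='v', s[7]='t', s[8]='t'
Vowels found: 1
Result: 1


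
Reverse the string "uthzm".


Input string: 'uthzm'
Operation: reverse character order
Original order: 'u' -> 't' -> 'h' -> 'z' -> 'm'
Reversed order: 'm' -> 'z' -> 'h' -> 't' -> 'u'
Result: mzhtu


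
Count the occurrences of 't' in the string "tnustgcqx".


Input string: 'tnustgcqx'
Target character: 't'
Scan each position: s[0]='t', s[4]='t'
Matches found at indices: 0, 4
Total: 2


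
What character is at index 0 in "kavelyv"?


Input string: 'kavelyv'
Operation: get character at index 0
Index mapping: s[0]='k'
Result: 'k'


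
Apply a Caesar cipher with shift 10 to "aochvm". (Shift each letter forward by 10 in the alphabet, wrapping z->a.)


Input: 'aochvm', shift = 10
Operation: for each letter, (position + 10) mod 26
Mapping: 'a'(0+10=10)->'k', 'o'(14+10=24)->'y', 'c'(2+10=12)->'m', 'h'(7+10=17)->'r', 'v'(21+10=31, 31 mod 26=5)->'f', 'm'(12+10=22)->'w'
Result: kymrfw


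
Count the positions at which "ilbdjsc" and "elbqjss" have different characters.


String 1: 'ilbdjsc'
String 2: 'elbqjss'
Compare each position: pos 0: 'i'!='e', pos 1: 'l'=='l', pos 2: 'b'=='b', pos 3: 'd'!='q', pos 4: 'j'=='j', pos 5: 's'=='s', pos 6: 'c'!='s'
Differing positions: 3
Hamming distance: 3


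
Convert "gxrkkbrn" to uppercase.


Input string: 'gxrkkbrn'
Operation: convert each letter to uppercase
Mapping: 'g'->'G', 'x'->'X', 'r'->'R', 'k'->'K', 'k'->'K', 'b'->'B', 'r'->'R', 'n'->'N'
Result: GXRKKBRN


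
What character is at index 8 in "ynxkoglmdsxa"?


Input string: 'ynxkoglmdsxa'
Operation: get character at index 8
Index mapping: s[0]='y', s[1]='n', s[2]='x', s[3]='k', s[4]='o', s[5]='g', s[6]='l', s[7]='m', s[8]='d'
Result: 'd'


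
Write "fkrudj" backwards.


Input string: 'fkrudj'
Operation: reverse character order
Original order: 'f' -> 'k' -> 'r' -> 'u' -> 'd' -> 'j'
Reversed order: 'j' -> 'd' -> 'u' -> 'r' -> 'k' -> 'f'
Result: jdurkf


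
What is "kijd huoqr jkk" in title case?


Input string: 'kijd huoqr jkk'
Operation: capitalize first letter of each word
Word transformations: 'kijd'->'Kijd', 'huoqr'->'Huoqr', 'jkk'->'Jkk'
Result: Kijd Huoqr Jkk


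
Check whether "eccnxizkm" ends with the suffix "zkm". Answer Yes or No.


Input string: 'eccnxizkm'
Suffix to check: 'zkm'
Last 3 characters of input: 'zkm'
Match: True
Result: Yes


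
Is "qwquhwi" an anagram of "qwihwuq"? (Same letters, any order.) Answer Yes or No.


String 1: 'qwihwuq' -> sorted: 'hiqquww'
String 2: 'qwquhwi' -> sorted: 'hiqquww'
Compare sorted forms: 'hiqquww' == 'hiqquww'
Anagram: Yes


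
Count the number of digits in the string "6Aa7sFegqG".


Input string: '6Aa7sFegqG'
Operation: count digit characters (0-9)
Scan: '6'(digit), 'A', 'a', '7'(digit), 's', 'F', 'e', 'g', 'q', 'G'
Digits found: 2
Result: 2


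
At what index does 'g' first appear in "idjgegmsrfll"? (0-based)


Input string: 'idjgegmsrfll'
Target: 'g'
Scanning left to right: s[0]='i', s[1]='d', s[2]='j', s[3]='g'
First match at index: 3


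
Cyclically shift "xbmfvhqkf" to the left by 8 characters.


Input: 'xbmfvhqkf', shift = 8
Operation: split at index 8 and swap parts
Front part s[0:8] = 'xbmfvhqk'
Back part s[8:] = 'f'
Rotated = back + front = 'f' + 'xbmfvhqk'
Result: fxbmfvhqk


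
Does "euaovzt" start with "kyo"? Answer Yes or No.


Input string: 'euaovzt'
Prefix to check: 'kyo'
First 3 characters of input: 'eua'
Match: False
Result: No


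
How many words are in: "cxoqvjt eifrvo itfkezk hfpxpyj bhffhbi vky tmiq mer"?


Input string: 'cxoqvjt eifrvo itfkezk hfpxpyj bhffhbi vky tmiq mer'
Operation: split by spaces
Words found: 'cxoqvjt', 'eifrvo', 'itfkezk', 'hfpxpyj', 'bhffhbi', 'vky', 'tmiq', 'mer'
Word count: 8


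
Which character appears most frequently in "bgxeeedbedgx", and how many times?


Input: 'bgxeeedbedgx'
Operation: tally each character
Counts: 'b':2, 'd':2, 'e':4, 'g':2, 'x':2
Maximum: 'e' appears 4 times


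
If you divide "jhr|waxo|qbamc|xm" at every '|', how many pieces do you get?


Input string: 'jhr|waxo|qbamc|xm'
Delimiter: '|'
Split result: 'jhr', 'waxo', 'qbamc', 'xm'
Number of parts: 4


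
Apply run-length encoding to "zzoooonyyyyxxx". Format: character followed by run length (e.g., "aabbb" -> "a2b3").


Input: 'zzoooonyyyyxxx'
Operation: identify consecutive runs
Runs: 'zz' -> z2, 'oooo' -> o4, 'n' -> n1, 'yyyy' -> y4, 'xxx' -> x3
Encoded: z2o4n1y4x3


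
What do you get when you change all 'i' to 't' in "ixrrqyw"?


Input string: 'ixrrqyw'
Operation: replace 'i' with 't'
Positions of 'i': 0
After replacement: txrrqyw


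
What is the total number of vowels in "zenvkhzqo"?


Input string: 'zenvkhzqo'
Operation: count vowels (a, e, i, o, u)
Scan: s[0]='z', s[1]='e' (vowel), s[2]='n', s[3]='v', s[4]='k', s[5]='h', s[6]='z', s[7]='q', s[8]='o' (vowel)
Vowels found: 2
Result: 2


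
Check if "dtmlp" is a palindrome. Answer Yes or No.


Input string: 'dtmlp'
Reversed: 'plmtd'
Compare pairs: s[0]='d' vs s[4]='p' (mismatch), s[1]='t' vs s[3]='l' (mismatch)
Palindrome: No


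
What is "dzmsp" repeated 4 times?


Input string: 'dzmsp'
Operation: repeat 4 times
Concatenation: 'dzmsp' + 'dzmsp' + 'dzmsp' + 'dzmsp'
Result: dzmspdzmspdzmspdzmsp


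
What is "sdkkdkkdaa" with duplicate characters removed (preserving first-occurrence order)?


Input: 'sdkkdkkdaa'
Operation: keep first occurrence of each character
Scan: s[0]='s' new -> keep; s[1]='d' new -> keep; s[2]='k' new -> keep; s[3]='k' seen -> skip; s[4]='d' seen -> skip; s[5]='k' seen -> skip; s[6]='k' seen -> skip; s[7]='d' seen -> skip; s[8]='a' new -> keep; s[9]='a' seen -> skip
Result: sdka


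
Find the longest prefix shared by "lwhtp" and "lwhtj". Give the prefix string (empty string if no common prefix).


String 1: 'lwhtp'
String 2: 'lwhtj'
Compare position by position:
pos 0: 'l' vs 'l' match
pos 1: 'w' vs 'w' match
pos 2: 'h' vs 'h' match
pos 3: 't' vs 't' match
pos 4: 'p' vs 'j' differ -> stop
Longest common prefix: "lwht" (length 4)


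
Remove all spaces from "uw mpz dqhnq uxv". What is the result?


Input string: 'uw mpz dqhnq uxv'
Operation: remove all spaces
Words: 'uw', 'mpz', 'dqhnq', 'uxv'
Join without spaces: uwmpzdqhnquxv


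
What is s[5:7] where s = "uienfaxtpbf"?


Input string: 'uienfaxtpbf'
Operation: slice [5:7]
Extract characters: s[5]='a', s[6]='x'
Result: ax


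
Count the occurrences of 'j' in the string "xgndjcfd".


Input string: 'xgndjcfd'
Target character: 'j'
Scan each position: s[4]='j'
Matches found at indices: 4
Total: 1


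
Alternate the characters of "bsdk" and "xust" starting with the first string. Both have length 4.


String 1: 'bsdk'
String 2: 'xust'
Operation: alternate characters
Pairs: 'b'+'x', 's'+'u', 'd'+'s', 'k'+'t'
Result: bxsudskt


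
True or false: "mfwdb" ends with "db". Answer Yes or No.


Input string: 'mfwdb'
Suffix to check: 'db'
Last 2 characters of input: 'db'
Match: True
Result: Yes


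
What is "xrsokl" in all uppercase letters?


Input string: 'xrsokl'
Operation: convert each letter to uppercase
Mapping: 'x'->'X', 'r'->'R', 's'->'S', 'o'->'O', 'k'->'K', 'l'->'L'
Result: XRSOKL


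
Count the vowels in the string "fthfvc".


Input string: 'fthfvc'
Operation: count vowels (a, e, i, o, u)
Scan: s[0]='f', s[1]='t', s[2]='h', s[3]='f', s[4]='v', s[5]='c'
Vowels found: 0
Result: 0


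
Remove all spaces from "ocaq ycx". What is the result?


Input string: 'ocaq ycx'
Operation: remove all spaces
Words: 'ocaq', 'ycx'
Join without spaces: ocaqycx


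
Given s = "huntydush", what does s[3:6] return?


Input string: 'huntydush'
Operation: slice [3:6]
Extract characters: s[3]='t', s[4]='y', s[5]='d'
Result: tyd


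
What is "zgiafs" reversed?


Input string: 'zgiafs'
Operation: reverse character order
Original order: 'z' -> 'g' -> 'i' -> 'a' -> 'f' -> 's'
Reversed order: 's' -> 'f' -> 'a' -> 'i' -> 'g' -> 'z'
Result: sfaigz


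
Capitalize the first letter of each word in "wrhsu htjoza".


Input string: 'wrhsu htjoza'
Operation: capitalize first letter of each word
Word transformations: 'wrhsu'->'Wrhsu', 'htjoza'->'Htjoza'
Result: Wrhsu Htjoza


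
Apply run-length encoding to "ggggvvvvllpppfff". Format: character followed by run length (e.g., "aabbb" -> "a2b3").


Input: 'ggggvvvvllpppfff'
Operation: identify consecutive runs
Runs: 'gggg' -> g4, 'vvvv' -> v4, 'll' -> l2, 'ppp' -> p3, 'fff' -> f3
Encoded: g4v4l2p3f3


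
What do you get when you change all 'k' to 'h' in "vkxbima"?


Input string: 'vkxbima'
Operation: replace 'k' with 'h'
Positions of 'k': 1
After replacement: vhxbima


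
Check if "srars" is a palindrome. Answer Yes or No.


Input string: 'srars'
Reversed: 'srars'
Compare pairs: s[0]='s' vs s[4]='s' (match), s[1]='r' vs s[3]='r' (match)
Palindrome: Yes


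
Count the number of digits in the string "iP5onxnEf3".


Input string: 'iP5onxnEf3'
Operation: count digit characters (0-9)
Scan: 'i', 'P', '5'(digit), 'o', 'n', 'x', 'n', 'E', 'f', '3'(digit)
Digits found: 2
Result: 2


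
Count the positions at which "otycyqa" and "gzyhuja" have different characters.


String 1: 'otycyqa'
String 2: 'gzyhuja'
Compare each position: pos 0: 'o'!='g', pos 1: 't'!='z', pos 2: 'y'=='y', pos 3: 'c'!='h', pos 4: 'y'!='u', pos 5: 'q'!='j', pos 6: 'a'=='a'
Differing positions: 5
Hamming distance: 5


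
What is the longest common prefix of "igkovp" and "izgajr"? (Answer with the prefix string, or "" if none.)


String 1: 'igkovp'
String 2: 'izgajr'
Compare position by position:
pos 0: 'i' vs 'i' match
pos 1: 'g' vs 'z' differ -> stop
Longest common prefix: "i" (length 1)


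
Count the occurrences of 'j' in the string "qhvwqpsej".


Input string: 'qhvwqpsej'
Target character: 'j'
Scan each position: s[8]='j'
Matches found at indices: 8
Total: 1


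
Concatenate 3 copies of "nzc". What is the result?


Input string: 'nzc'
Operation: repeat 3 times
Concatenation: 'nzc' + 'nzc' + 'nzc'
Result: nzcnzcnzc


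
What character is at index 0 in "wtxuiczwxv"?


Input string: 'wtxuiczwxv'
Operation: get character at index 0
Index mapping: s[0]='w'
Result: 'w'


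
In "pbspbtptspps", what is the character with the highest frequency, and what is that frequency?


Input: 'pbspbtptspps'
Operation: tally each character
Counts: 'b':2, 'p':5, 's':3, 't':2
Maximum: 'p' appears 5 times


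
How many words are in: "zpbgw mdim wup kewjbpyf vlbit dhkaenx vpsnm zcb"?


Input string: 'zpbgw mdim wup kewjbpyf vlbit dhkaenx vpsnm zcb'
Operation: split by spaces
Words found: 'zpbgw', 'mdim', 'wup', 'kewjbpyf', 'vlbit', 'dhkaenx', 'vpsnm', 'zcb'
Word count: 8


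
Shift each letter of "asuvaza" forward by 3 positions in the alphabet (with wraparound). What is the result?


Input: 'asuvaza', shift = 3
Operation: for each letter, (position + 3) mod 26
Mapping: 'a'(0+3=3)->'d', 's'(18+3=21)->'v', 'u'(20+3=23)->'x', 'v'(21+3=24)->'y', 'a'(0+3=3)->'d', 'z'(25+3=28, 28 mod 26=2)->'c', 'a'(0+3=3)->'d'
Result: dvxydcd


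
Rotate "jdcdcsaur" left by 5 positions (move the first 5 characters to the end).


Input: 'jdcdcsaur', shift = 5
Operation: split at index 5 and swap parts
Front part s[0:5] = 'jdcdc'
Back part s[5:] = 'saur'
Rotated = back + front = 'saur' + 'jdcdc'
Result: saurjdcdc


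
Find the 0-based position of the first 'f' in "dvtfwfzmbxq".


Input string: 'dvtfwfzmbxq'
Target: 'f'
Scanning left to right: s[0]='d', s[1]='v', s[2]='t', s[3]='f'
First match at index: 3


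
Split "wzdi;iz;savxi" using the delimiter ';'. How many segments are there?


Input string: 'wzdi;iz;savxi'
Delimiter: ';'
Split result: 'wzdi', 'iz', 'savxi'
Number of parts: 3


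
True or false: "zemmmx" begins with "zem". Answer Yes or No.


Input string: 'zemmmx'
Prefix to check: 'zem'
First 3 characters of input: 'zem'
Match: True
Result: Yes


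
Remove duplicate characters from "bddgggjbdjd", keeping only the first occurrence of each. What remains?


Input: 'bddgggjbdjd'
Operation: keep first occurrence of each character
Scan: s[0]='b' new -> keep; s[1]='d' new -> keep; s[2]='d' seen -> skip; s[3]='g' new -> keep; s[4]='g' seen -> skip; s[5]='g' seen -> skip; s[6]='j' new -> keep; s[7]='b' seen -> skip; s[8]='d' seen -> skip; s[9]='j' seen -> skip; s[10]='d' seen -> skip
Result: bdgj


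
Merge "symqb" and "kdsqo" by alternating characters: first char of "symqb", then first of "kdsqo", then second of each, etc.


String 1: 'symqb'
String 2: 'kdsqo'
Operation: alternate characters
Pairs: 's'+'k', 'y'+'d', 'm'+'s', 'q'+'q', 'b'+'o'
Result: skydmsqqbo


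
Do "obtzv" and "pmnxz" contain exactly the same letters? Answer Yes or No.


String 1: 'obtzv' -> sorted: 'botvz'
String 2: 'pmnxz' -> sorted: 'mnpxz'
Compare sorted forms: 'botvz' != 'mnpxz'
Anagram: No


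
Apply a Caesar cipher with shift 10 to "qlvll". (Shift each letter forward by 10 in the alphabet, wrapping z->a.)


Input: 'qlvll', shift = 10
Operation: for each letter, (position + 10) mod 26
Mapping: 'q'(16+10=26, 26 mod 26=0)->'a', 'l'(11+10=21)->'v', 'v'(21+10=31, 31 mod 26=5)->'f', 'l'(11+10=21)->'v', 'l'(11+10=21)->'v'
Result: avfvv


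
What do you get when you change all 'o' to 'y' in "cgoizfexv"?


Input string: 'cgoizfexv'
Operation: replace 'o' with 'y'
Positions of 'o': 2
After replacement: cgyizfexv


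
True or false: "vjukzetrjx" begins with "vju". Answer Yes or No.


Input string: 'vjukzetrjx'
Prefix to check: 'vju'
First 3 characters of input: 'vju'
Match: True
Result: Yes


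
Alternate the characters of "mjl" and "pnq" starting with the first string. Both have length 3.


String 1: 'mjl'
String 2: 'pnq'
Operation: alternate characters
Pairs: 'm'+'p', 'j'+'n', 'l'+'q'
Result: mpjnlq


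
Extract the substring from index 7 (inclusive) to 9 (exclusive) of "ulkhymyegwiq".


Input string: 'ulkhymyegwiq'
Operation: slice [7:9]
Extract characters: s[7]='e', s[8]='g'
Result: eg


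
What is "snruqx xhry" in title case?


Input string: 'snruqx xhry'
Operation: capitalize first letter of each word
Word transformations: 'snruqx'->'Snruqx', 'xhry'->'Xhry'
Result: Snruqx Xhry


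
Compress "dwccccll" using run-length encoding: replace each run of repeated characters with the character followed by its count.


Input: 'dwccccll'
Operation: identify consecutive runs
Runs: 'd' -> d1, 'w' -> w1, 'cccc' -> c4, 'll' -> l2
Encoded: d1w1c4l2


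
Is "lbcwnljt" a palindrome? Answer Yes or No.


Input string: 'lbcwnljt'
Reversed: 'tjlnwcbl'
Compare pairs: s[0]='l' vs s[7]='t' (mismatch), s[1]='b' vs s[6]='j' (mismatch), s[2]='c' vs s[5]='l' (mismatch), s[3]='w' vs s[4]='n' (mismatch)
Palindrome: No


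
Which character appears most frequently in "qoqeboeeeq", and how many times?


Input: 'qoqeboeeeq'
Operation: tally each character
Counts: 'b':1, 'e':4, 'o':2, 'q':3
Maximum: 'e' appears 4 times


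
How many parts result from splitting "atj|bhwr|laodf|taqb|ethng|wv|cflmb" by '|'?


Input string: 'atj|bhwr|laodf|taqb|ethng|wv|cflmb'
Delimiter: '|'
Split result: 'atj', 'bhwr', 'laodf', 'taqb', 'ethng', 'wv', 'cflmb'
Number of parts: 7


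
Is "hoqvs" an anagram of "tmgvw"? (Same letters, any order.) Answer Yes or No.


String 1: 'tmgvw' -> sorted: 'gmtvw'
String 2: 'hoqvs' -> sorted: 'hoqsv'
Compare sorted forms: 'gmtvw' != 'hoqsv'
Anagram: No


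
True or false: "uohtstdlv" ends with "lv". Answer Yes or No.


Input string: 'uohtstdlv'
Suffix to check: 'lv'
Last 2 characters of input: 'lv'
Match: True
Result: Yes


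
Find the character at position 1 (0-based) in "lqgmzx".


Input string: 'lqgmzx'
Operation: get character at index 1
Index mapping: s[0]='l', s[1]='q'
Result: 'q'


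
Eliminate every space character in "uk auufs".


Input string: 'uk auufs'
Operation: remove all spaces
Words: 'uk', 'auufs'
Join without spaces: ukauufs


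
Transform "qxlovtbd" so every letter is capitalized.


Input string: 'qxlovtbd'
Operation: convert each letter to uppercase
Mapping: 'q'->'Q', 'x'->'X', 'l'->'L', 'o'->'O', 'v'->'V', 't'->'T', 'b'->'B', 'd'->'D'
Result: QXLOVTBD


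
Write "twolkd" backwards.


Input string: 'twolkd'
Operation: reverse character order
Original order: 't' -> 'w' -> 'o' -> 'l' -> 'k' -> 'd'
Reversed order: 'd' -> 'k' -> 'l' -> 'o' -> 'w' -> 't'
Result: dklowt


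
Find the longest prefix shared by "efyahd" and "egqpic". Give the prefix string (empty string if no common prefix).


String 1: 'efyahd'
String 2: 'egqpic'
Compare position by position:
pos 0: 'e' vs 'e' match
pos 1: 'f' vs 'g' differ -> stop
Longest common prefix: "e" (length 1)


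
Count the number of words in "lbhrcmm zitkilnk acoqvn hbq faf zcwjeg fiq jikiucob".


Input string: 'lbhrcmm zitkilnk acoqvn hbq faf zcwjeg fiq jikiucob'
Operation: split by spaces
Words found: 'lbhrcmm', 'zitkilnk', 'acoqvn', 'hbq', 'faf', 'zcwjeg', 'fiq', 'jikiucob'
Word count: 8


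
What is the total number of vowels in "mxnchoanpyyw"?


Input string: 'mxnchoanpyyw'
Operation: count vowels (a, e, i, o, u)
Scan: s[0]='m', s[1]='x', s[2]='n', s[3]='c', s[4]='h', s[5]='o' (vowel), s[6]='a' (vowel), s[7]='n', s[8]='p', s[9]='y', s[10]='y', s[11]='w'
Vowels found: 2
Result: 2


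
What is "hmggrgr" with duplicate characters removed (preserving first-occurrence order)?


Input: 'hmggrgr'
Operation: keep first occurrence of each character
Scan: s[0]='h' new -> keep; s[1]='m' new -> keep; s[2]='g' new -> keep; s[3]='g' seen -> skip; s[4]='r' new -> keep; s[5]='g' seen -> skip; s[6]='r' seen -> skip
Result: hmgr


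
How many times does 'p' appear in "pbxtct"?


Input string: 'pbxtct'
Target character: 'p'
Scan each position: s[0]='p'
Matches found at indices: 0
Total: 1


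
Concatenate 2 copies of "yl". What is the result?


Input string: 'yl'
Operation: repeat 2 times
Concatenation: 'yl' + 'yl'
Result: ylyl


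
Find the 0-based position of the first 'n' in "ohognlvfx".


Input string: 'ohognlvfx'
Target: 'n'
Scanning left to right: s[0]='o', s[1]='h', s[2]='o', s[3]='g', s[4]='n'
First match at index: 4


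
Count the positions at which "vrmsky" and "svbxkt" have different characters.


String 1: 'vrmsky'
String 2: 'svbxkt'
Compare each position: pos 0: 'v'!='s', pos 1: 'r'!='v', pos 2: 'm'!='b', pos 3: 's'!='x', pos 4: 'k'=='k', pos 5: 'y'!='t'
Differing positions: 5
Hamming distance: 5


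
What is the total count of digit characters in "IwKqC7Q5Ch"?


Input string: 'IwKqC7Q5Ch'
Operation: count digit characters (0-9)
Scan: 'I', 'w', 'K', 'q', 'C', '7'(digit), 'Q', '5'(digit), 'C', 'h'
Digits found: 2
Result: 2


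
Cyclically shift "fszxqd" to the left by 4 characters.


Input: 'fszxqd', shift = 4
Operation: split at index 4 and swap parts
Front part s[0:4] = 'fszx'
Back part s[4:] = 'qd'
Rotated = back + front = 'qd' + 'fszx'
Result: qdfszx


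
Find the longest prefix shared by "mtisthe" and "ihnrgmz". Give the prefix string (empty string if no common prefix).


String 1: 'mtisthe'
String 2: 'ihnrgmz'
Compare position by position:
pos 0: 'm' vs 'i' differ -> stop
Longest common prefix: "" (length 0)


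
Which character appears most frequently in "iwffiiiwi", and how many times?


Input: 'iwffiiiwi'
Operation: tally each character
Counts: 'f':2, 'i':5, 'w':2
Maximum: 'i' appears 5 times


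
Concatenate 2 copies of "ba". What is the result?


Input string: 'ba'
Operation: repeat 2 times
Concatenation: 'ba' + 'ba'
Result: baba


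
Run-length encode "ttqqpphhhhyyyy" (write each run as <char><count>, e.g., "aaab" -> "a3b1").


Input: 'ttqqpphhhhyyyy'
Operation: identify consecutive runs
Runs: 'tt' -> t2, 'qq' -> q2, 'pp' -> p2, 'hhhh' -> h4, 'yyyy' -> y4
Encoded: t2q2p2h4y4


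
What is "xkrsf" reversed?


Input string: 'xkrsf'
Operation: reverse character order
Original order: 'x' -> 'k' -> 'r' -> 's' -> 'f'
Reversed order: 'f' -> 's' -> 'r' -> 'k' -> 'x'
Result: fsrkx


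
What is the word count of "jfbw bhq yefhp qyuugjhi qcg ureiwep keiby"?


Input string: 'jfbw bhq yefhp qyuugjhi qcg ureiwep keiby'
Operation: split by spaces
Words found: 'jfbw', 'bhq', 'yefhp', 'qyuugjhi', 'qcg', 'ureiwep', 'keiby'
Word count: 7


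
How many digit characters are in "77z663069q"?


Input string: '77z663069q'
Operation: count digit characters (0-9)
Scan: '7'(digit), '7'(digit), 'z', '6'(digit), '6'(digit), '3'(digit), '0'(digit), '6'(digit), '9'(digit), 'q'
Digits found: 8
Result: 8


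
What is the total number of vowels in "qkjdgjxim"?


Input string: 'qkjdgjxim'
Operation: count vowels (a, e, i, o, u)
Scan: s[0]='q', s[1]='k', s[2]='j', s[3]='d', s[4]='g', s[5]='j', s[6]='x', s[7]='i' (vowel), s[8]='m'
Vowels found: 1
Result: 1


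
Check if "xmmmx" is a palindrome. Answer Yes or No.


Input string: 'xmmmx'
Reversed: 'xmmmx'
Compare pairs: s[0]='x' vs s[4]='x' (match), s[1]='m' vs s[3]='m' (match)
Palindrome: Yes


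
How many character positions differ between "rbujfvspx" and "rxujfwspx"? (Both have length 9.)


String 1: 'rbujfvspx'
String 2: 'rxujfwspx'
Compare each position: pos 0: 'r'=='r', pos 1: 'b'!='x', pos 2: 'u'=='u', pos 3: 'j'=='j', pos 4: 'f'=='f', pos 5: 'v'!='w', pos 6: 's'=='s', pos 7: 'p'=='p', pos 8: 'x'=='x'
Differing positions: 2
Hamming distance: 2


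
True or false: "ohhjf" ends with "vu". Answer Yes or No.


Input string: 'ohhjf'
Suffix to check: 'vu'
Last 2 characters of input: 'jf'
Match: False
Result: No


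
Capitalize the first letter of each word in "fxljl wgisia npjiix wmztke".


Input string: 'fxljl wgisia npjiix wmztke'
Operation: capitalize first letter of each word
Word transformations: 'fxljl'->'Fxljl', 'wgisia'->'Wgisia', 'npjiix'->'Npjiix', 'wmztke'->'Wmztke'
Result: Fxljl Wgisia Npjiix Wmztke


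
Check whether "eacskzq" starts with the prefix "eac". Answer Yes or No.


Input string: 'eacskzq'
Prefix to check: 'eac'
First 3 characters of input: 'eac'
Match: True
Result: Yes


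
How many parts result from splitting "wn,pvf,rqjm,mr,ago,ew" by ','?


Input string: 'wn,pvf,rqjm,mr,ago,ew'
Delimiter: ','
Split result: 'wn', 'pvf', 'rqjm', 'mr', 'ago', 'ew'
Number of parts: 6


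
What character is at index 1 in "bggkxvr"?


Input string: 'bggkxvr'
Operation: get character at index 1
Index mapping: s[0]='b', s[1]='g'
Result: 'g'


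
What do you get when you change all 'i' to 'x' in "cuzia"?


Input string: 'cuzia'
Operation: replace 'i' with 'x'
Positions of 'i': 3
After replacement: cuzxa


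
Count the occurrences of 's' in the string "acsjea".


Input string: 'acsjea'
Target character: 's'
Scan each position: s[2]='s'
Matches found at indices: 2
Total: 1


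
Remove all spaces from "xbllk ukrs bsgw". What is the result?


Input string: 'xbllk ukrs bsgw'
Operation: remove all spaces
Words: 'xbllk', 'ukrs', 'bsgw'
Join without spaces: xbllkukrsbsgw


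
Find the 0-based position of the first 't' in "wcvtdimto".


Input string: 'wcvtdimto'
Target: 't'
Scanning left to right: s[0]='w', s[1]='c', s[2]='v', s[3]='t'
First match at index: 3


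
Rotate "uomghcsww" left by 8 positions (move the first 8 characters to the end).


Input: 'uomghcsww', shift = 8
Operation: split at index 8 and swap parts
Front part s[0:8] = 'uomghcsw'
Back part s[8:] = 'w'
Rotated = back + front = 'w' + 'uomghcsw'
Result: wuomghcsw


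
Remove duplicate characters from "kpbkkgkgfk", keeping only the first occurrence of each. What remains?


Input: 'kpbkkgkgfk'
Operation: keep first occurrence of each character
Scan: s[0]='k' new -> keep; s[1]='p' new -> keep; s[2]='b' new -> keep; s[3]='k' seen -> skip; s[4]='k' seen -> skip; s[5]='g' new -> keep; s[6]='k' seen -> skip; s[7]='g' seen -> skip; s[8]='f' new -> keep; s[9]='k' seen -> skip
Result: kpbgf


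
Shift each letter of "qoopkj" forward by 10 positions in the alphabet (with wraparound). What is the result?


Input: 'qoopkj', shift = 10
Operation: for each letter, (position + 10) mod 26
Mapping: 'q'(16+10=26, 26 mod 26=0)->'a', 'o'(14+10=24)->'y', 'o'(14+10=24)->'y', 'p'(15+10=25)->'z', 'k'(10+10=20)->'u', 'j'(9+10=19)->'t'
Result: ayyzut


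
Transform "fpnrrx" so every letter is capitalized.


Input string: 'fpnrrx'
Operation: convert each letter to uppercase
Mapping: 'f'->'F', 'p'->'P', 'n'->'N', 'r'->'R', 'r'->'R', 'x'->'X'
Result: FPNRRX


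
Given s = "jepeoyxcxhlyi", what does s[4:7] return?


Input string: 'jepeoyxcxhlyi'
Operation: slice [4:7]
Extract characters: s[4]='o', s[5]='y', s[6]='x'
Result: oyx


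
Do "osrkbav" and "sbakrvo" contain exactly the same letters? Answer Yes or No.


String 1: 'osrkbav' -> sorted: 'abkorsv'
String 2: 'sbakrvo' -> sorted: 'abkorsv'
Compare sorted forms: 'abkorsv' == 'abkorsv'
Anagram: Yes


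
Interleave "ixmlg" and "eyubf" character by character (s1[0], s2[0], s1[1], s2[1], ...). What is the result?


String 1: 'ixmlg'
String 2: 'eyubf'
Operation: alternate characters
Pairs: 'i'+'e', 'x'+'y', 'm'+'u', 'l'+'b', 'g'+'f'
Result: iexymulbgf


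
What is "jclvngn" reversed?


Input string: 'jclvngn'
Operation: reverse character order
Original order: 'j' -> 'c' -> 'l' -> 'v' -> 'n' -> 'g' -> 'n'
Reversed order: 'n' -> 'g' -> 'n' -> 'v' -> 'l' -> 'c' -> 'j'
Result: ngnvlcj


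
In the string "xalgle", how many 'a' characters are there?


Input string: 'xalgle'
Target character: 'a'
Scan each position: s[1]='a'
Matches found at indices: 1
Total: 1


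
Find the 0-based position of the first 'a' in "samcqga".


Input string: 'samcqga'
Target: 'a'
Scanning left to right: s[0]='s', s[1]='a'
First match at index: 1


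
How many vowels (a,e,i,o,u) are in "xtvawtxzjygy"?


Input string: 'xtvawtxzjygy'
Operation: count vowels (a, e, i, o, u)
Scan: s[0]='x', s[1]='t', s[2]='v', s[3]='a' (vowel), s[4]='w', s[5]='t', s[6]='x', s[7]='z', s[8]='j', s[9]='y', s[10]='g', s[11]='y'
Vowels found: 1
Result: 1


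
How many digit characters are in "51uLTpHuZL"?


Input string: '51uLTpHuZL'
Operation: count digit characters (0-9)
Scan: '5'(digit), '1'(digit), 'u', 'L', 'T', 'p', 'H', 'u', 'Z', 'L'
Digits found: 2
Result: 2


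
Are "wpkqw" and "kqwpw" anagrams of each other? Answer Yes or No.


String 1: 'wpkqw' -> sorted: 'kpqww'
String 2: 'kqwpw' -> sorted: 'kpqww'
Compare sorted forms: 'kpqww' == 'kpqww'
Anagram: Yes


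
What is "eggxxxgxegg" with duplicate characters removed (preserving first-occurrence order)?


Input: 'eggxxxgxegg'
Operation: keep first occurrence of each character
Scan: s[0]='e' new -> keep; s[1]='g' new -> keep; s[2]='g' seen -> skip; s[3]='x' new -> keep; s[4]='x' seen -> skip; s[5]='x' seen -> skip; s[6]='g' seen -> skip; s[7]='x' seen -> skip; s[8]='e' seen -> skip; s[9]='g' seen -> skip; s[10]='g' seen -> skip
Result: egx


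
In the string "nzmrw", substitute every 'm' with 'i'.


Input string: 'nzmrw'
Operation: replace 'm' with 'i'
Positions of 'm': 2
After replacement: nzirw


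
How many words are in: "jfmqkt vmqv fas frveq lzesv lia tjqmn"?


Input string: 'jfmqkt vmqv fas frveq lzesv lia tjqmn'
Operation: split by spaces
Words found: 'jfmqkt', 'vmqv', 'fas', 'frveq', 'lzesv', 'lia', 'tjqmn'
Word count: 7


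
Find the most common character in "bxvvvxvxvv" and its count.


Input: 'bxvvvxvxvv'
Operation: tally each character
Counts: 'b':1, 'v':6, 'x':3
Maximum: 'v' appears 6 times


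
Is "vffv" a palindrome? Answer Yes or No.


Input string: 'vffv'
Reversed: 'vffv'
Compare pairs: s[0]='v' vs s[3]='v' (match), s[1]='f' vs s[2]='f' (match)
Palindrome: Yes


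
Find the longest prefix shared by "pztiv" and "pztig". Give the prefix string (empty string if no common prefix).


String 1: 'pztiv'
String 2: 'pztig'
Compare position by position:
pos 0: 'p' vs 'p' match
pos 1: 'z' vs 'z' match
pos 2: 't' vs 't' match
pos 3: 'i' vs 'i' match
pos 4: 'v' vs 'g' differ -> stop
Longest common prefix: "pzti" (length 4)


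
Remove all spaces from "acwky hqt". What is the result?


Input string: 'acwky hqt'
Operation: remove all spaces
Words: 'acwky', 'hqt'
Join without spaces: acwkyhqt


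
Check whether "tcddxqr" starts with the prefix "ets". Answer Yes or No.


Input string: 'tcddxqr'
Prefix to check: 'ets'
First 3 characters of input: 'tcd'
Match: False
Result: No


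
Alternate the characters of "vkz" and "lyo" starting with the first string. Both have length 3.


String 1: 'vkz'
String 2: 'lyo'
Operation: alternate characters
Pairs: 'v'+'l', 'k'+'y', 'z'+'o'
Result: vlkyzo


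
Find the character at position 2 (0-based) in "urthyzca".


Input string: 'urthyzca'
Operation: get character at index 2
Index mapping: s[0]='u', s[1]='r', s[2]='t'
Result: 't'


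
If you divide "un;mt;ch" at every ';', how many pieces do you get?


Input string: 'un;mt;ch'
Delimiter: ';'
Split result: 'un', 'mt', 'ch'
Number of parts: 3


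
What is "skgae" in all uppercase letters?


Input string: 'skgae'
Operation: convert each letter to uppercase
Mapping: 's'->'S', 'k'->'K', 'g'->'G', 'a'->'A', 'e'->'E'
Result: SKGAE


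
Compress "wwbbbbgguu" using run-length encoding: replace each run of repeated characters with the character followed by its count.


Input: 'wwbbbbgguu'
Operation: identify consecutive runs
Runs: 'ww' -> w2, 'bbbb' -> b4, 'gg' -> g2, 'uu' -> u2
Encoded: w2b4g2u2


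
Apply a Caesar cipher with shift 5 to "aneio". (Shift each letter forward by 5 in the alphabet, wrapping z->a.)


Input: 'aneio', shift = 5
Operation: for each letter, (position + 5) mod 26
Mapping: 'a'(0+5=5)->'f', 'n'(13+5=18)->'s', 'e'(4+5=9)->'j', 'i'(8+5=13)->'n', 'o'(14+5=19)->'t'
Result: fsjnt


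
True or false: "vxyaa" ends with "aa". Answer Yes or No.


Input string: 'vxyaa'
Suffix to check: 'aa'
Last 2 characters of input: 'aa'
Match: True
Result: Yes
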